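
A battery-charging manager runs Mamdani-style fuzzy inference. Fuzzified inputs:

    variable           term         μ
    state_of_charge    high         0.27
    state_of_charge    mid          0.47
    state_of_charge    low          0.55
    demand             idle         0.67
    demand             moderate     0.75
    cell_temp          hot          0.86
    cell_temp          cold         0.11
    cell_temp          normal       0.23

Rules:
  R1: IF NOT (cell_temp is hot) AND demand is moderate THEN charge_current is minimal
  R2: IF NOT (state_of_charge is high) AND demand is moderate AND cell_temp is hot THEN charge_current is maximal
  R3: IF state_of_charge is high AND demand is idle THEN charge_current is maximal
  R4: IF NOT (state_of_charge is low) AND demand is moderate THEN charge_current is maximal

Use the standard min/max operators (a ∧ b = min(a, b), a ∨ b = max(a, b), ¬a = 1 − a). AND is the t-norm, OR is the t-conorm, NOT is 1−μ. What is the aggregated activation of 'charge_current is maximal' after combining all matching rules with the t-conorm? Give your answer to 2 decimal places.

0.73

R1: ¬hot=1−0.86=0.14, moderate=0.75; AND[min(a, b)] → w = 0.14
R2: ¬high=1−0.27=0.73, moderate=0.75, hot=0.86; AND[min(a, b)] → w = 0.73
R3: high=0.27, idle=0.67; AND[min(a, b)] → w = 0.27
R4: ¬low=1−0.55=0.45, moderate=0.75; AND[min(a, b)] → w = 0.45
Rules with consequent 'maximal': {R2, R3, R4} → strengths 0.73, 0.27, 0.45
Aggregate via t-conorm [max(a, b)]: 0.73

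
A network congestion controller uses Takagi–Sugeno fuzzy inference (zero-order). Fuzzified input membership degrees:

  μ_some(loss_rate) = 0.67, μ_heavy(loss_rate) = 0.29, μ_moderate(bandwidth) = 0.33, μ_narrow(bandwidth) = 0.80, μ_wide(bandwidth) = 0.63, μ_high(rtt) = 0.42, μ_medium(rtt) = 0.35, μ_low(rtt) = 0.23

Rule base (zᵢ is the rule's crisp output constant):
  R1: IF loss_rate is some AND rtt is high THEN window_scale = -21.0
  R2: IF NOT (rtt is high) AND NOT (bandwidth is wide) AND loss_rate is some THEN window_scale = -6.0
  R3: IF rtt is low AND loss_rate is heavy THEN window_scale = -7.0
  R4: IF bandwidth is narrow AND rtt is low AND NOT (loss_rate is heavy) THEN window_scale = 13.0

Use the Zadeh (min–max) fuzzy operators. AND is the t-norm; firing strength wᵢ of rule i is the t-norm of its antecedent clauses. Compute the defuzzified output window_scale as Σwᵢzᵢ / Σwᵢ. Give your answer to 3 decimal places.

-7.728

R1 (z=-21.0): some=0.67, high=0.42; AND[min(a, b)] → w = 0.42
R2 (z=-6.0): ¬high=1−0.42=0.58, ¬wide=1−0.63=0.37, some=0.67; AND[min(a, b)] → w = 0.37
R3 (z=-7.0): low=0.23, heavy=0.29; AND[min(a, b)] → w = 0.23
R4 (z=13.0): narrow=0.80, low=0.23, ¬heavy=1−0.29=0.71; AND[min(a, b)] → w = 0.23
Weighted average = (0.42·-21.0 + 0.37·-6.0 + 0.23·-7.0 + 0.23·13.0) / (0.42 + 0.37 + 0.23 + 0.23)
  = -9.6600 / 1.2500 = -7.728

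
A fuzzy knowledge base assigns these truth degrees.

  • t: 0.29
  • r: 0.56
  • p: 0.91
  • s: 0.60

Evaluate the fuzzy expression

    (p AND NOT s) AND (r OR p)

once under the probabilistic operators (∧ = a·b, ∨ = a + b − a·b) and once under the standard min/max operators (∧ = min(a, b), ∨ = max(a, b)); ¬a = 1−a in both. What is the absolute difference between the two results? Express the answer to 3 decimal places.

0.050

Under probabilistic:
  NOT s = 1 − 0.6000 = 0.4000
  p AND NOT s = a·b on (0.9100, 0.4000) = 0.3640
  r OR p = a + b − a·b on (0.5600, 0.9100) = 0.9604
  (p AND NOT s) AND (r OR p) = a·b on (0.3640, 0.9604) = 0.3496
  → value = 0.3496
Under standard min/max:
  NOT s = 1 − 0.60 = 0.40
  p AND NOT s = min(a, b) on (0.91, 0.40) = 0.40
  r OR p = max(a, b) on (0.56, 0.91) = 0.91
  (p AND NOT s) AND (r OR p) = min(a, b) on (0.40, 0.91) = 0.40
  → value = 0.4000
|0.3496 − 0.4000| = 0.050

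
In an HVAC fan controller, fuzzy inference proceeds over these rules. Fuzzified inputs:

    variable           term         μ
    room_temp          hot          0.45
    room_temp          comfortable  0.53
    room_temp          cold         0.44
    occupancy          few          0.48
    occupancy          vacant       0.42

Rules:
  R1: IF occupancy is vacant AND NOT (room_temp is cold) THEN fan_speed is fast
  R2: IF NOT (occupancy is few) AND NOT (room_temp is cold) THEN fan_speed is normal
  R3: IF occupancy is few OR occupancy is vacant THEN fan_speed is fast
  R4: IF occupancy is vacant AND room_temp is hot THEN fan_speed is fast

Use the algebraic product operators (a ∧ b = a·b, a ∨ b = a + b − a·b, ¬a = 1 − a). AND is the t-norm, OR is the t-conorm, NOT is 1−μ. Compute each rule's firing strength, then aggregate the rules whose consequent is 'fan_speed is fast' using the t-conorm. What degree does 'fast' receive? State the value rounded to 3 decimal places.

R1: vacant=0.42, ¬cold=1−0.44=0.56; AND[a·b] → w = 0.2352
R2: ¬few=1−0.48=0.52, ¬cold=1−0.44=0.56; AND[a·b] → w = 0.2912
R3: few=0.48, vacant=0.42; OR[a + b − a·b] → w = 0.6984
R4: vacant=0.42, hot=0.45; AND[a·b] → w = 0.1890
Rules with consequent 'fast': {R1, R3, R4} → strengths 0.2352, 0.6984, 0.1890
Aggregate via t-conorm [a + b − a·b]: 0.8129

0.813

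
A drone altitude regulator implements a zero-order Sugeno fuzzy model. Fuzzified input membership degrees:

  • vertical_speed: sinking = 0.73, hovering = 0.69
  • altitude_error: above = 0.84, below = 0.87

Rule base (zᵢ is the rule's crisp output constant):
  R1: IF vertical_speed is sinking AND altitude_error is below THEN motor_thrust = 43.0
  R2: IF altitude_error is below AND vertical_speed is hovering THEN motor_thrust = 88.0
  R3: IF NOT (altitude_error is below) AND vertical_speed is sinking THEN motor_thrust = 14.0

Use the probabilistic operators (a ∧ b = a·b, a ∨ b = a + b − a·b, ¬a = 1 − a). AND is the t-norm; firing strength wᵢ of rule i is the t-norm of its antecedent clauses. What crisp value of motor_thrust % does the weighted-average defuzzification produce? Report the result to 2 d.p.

R1 (z=43.0): sinking=0.73, below=0.87; AND[a·b] → w = 0.6351
R2 (z=88.0): below=0.87, hovering=0.69; AND[a·b] → w = 0.6003
R3 (z=14.0): ¬below=1−0.87=0.13, sinking=0.73; AND[a·b] → w = 0.0949
Weighted average = (0.6351·43.0 + 0.6003·88.0 + 0.0949·14.0) / (0.6351 + 0.6003 + 0.0949)
  = 81.4643 / 1.3303 = 61.24

61.24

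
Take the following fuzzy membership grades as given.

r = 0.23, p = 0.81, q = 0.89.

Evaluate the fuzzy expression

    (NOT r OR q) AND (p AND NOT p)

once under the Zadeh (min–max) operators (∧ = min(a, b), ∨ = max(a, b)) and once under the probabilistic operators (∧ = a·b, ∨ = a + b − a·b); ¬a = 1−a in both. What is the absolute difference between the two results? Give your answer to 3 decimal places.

0.040

Under Zadeh (min–max):
  NOT r = 1 − 0.23 = 0.77
  NOT r OR q = max(a, b) on (0.77, 0.89) = 0.89
  NOT p = 1 − 0.81 = 0.19
  p AND NOT p = min(a, b) on (0.81, 0.19) = 0.19
  (NOT r OR q) AND (p AND NOT p) = min(a, b) on (0.89, 0.19) = 0.19
  → value = 0.1900
Under probabilistic:
  NOT r = 1 − 0.2300 = 0.7700
  NOT r OR q = a + b − a·b on (0.7700, 0.8900) = 0.9747
  NOT p = 1 − 0.8100 = 0.1900
  p AND NOT p = a·b on (0.8100, 0.1900) = 0.1539
  (NOT r OR q) AND (p AND NOT p) = a·b on (0.9747, 0.1539) = 0.1500
  → value = 0.1500
|0.1900 − 0.1500| = 0.040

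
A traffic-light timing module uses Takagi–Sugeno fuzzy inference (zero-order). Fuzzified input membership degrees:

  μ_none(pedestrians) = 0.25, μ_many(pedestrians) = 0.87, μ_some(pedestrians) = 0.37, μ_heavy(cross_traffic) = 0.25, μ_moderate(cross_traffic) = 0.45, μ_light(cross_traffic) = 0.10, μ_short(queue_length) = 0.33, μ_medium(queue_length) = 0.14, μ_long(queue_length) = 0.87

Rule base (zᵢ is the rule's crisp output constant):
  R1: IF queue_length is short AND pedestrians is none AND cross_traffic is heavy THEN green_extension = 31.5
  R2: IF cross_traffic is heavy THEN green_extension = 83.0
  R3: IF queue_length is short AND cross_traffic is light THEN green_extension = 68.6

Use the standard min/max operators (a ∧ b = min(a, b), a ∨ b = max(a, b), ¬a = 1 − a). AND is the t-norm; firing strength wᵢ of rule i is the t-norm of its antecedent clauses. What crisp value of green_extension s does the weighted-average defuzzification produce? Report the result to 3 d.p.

59.142

R1 (z=31.5): short=0.33, none=0.25, heavy=0.25; AND[min(a, b)] → w = 0.25
R2 (z=83.0): heavy=0.25 → w = 0.25
R3 (z=68.6): short=0.33, light=0.10; AND[min(a, b)] → w = 0.10
Weighted average = (0.25·31.5 + 0.25·83.0 + 0.10·68.6) / (0.25 + 0.25 + 0.10)
  = 35.4850 / 0.6000 = 59.142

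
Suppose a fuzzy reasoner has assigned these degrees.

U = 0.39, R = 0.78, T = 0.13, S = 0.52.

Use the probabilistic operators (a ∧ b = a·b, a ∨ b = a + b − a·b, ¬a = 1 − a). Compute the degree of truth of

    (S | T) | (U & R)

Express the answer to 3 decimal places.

S | T = a + b − a·b on (0.5200, 0.1300) = 0.5824
U & R = a·b on (0.3900, 0.7800) = 0.3042
(S | T) | (U & R) = a + b − a·b on (0.5824, 0.3042) = 0.7094

0.709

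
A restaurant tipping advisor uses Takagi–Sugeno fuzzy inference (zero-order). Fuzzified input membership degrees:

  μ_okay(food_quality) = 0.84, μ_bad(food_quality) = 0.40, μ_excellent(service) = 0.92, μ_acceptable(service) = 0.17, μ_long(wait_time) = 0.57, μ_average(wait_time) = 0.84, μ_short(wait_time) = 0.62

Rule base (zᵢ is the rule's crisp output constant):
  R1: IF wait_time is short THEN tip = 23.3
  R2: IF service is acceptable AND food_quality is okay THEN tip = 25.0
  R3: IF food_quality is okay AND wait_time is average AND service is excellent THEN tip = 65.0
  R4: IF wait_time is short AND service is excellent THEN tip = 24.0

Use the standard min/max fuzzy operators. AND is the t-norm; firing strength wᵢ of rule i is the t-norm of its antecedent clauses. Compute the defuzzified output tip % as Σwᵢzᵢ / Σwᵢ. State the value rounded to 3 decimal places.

39.189

R1 (z=23.3): short=0.62 → w = 0.62
R2 (z=25.0): acceptable=0.17, okay=0.84; AND[min(a, b)] → w = 0.17
R3 (z=65.0): okay=0.84, average=0.84, excellent=0.92; AND[min(a, b)] → w = 0.84
R4 (z=24.0): short=0.62, excellent=0.92; AND[min(a, b)] → w = 0.62
Weighted average = (0.62·23.3 + 0.17·25.0 + 0.84·65.0 + 0.62·24.0) / (0.62 + 0.17 + 0.84 + 0.62)
  = 88.1760 / 2.2500 = 39.189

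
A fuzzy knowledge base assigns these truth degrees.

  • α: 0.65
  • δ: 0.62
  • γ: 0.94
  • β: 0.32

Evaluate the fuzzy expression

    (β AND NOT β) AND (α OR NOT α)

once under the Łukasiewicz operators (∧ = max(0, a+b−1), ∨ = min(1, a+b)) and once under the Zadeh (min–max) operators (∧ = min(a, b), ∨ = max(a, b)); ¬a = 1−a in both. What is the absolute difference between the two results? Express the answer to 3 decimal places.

Under Łukasiewicz:
  NOT β = 1 − 0.32 = 0.68
  β AND NOT β = max(0, a+b−1) on (0.32, 0.68) = 0.00
  NOT α = 1 − 0.65 = 0.35
  α OR NOT α = min(1, a+b) on (0.65, 0.35) = 1.00
  (β AND NOT β) AND (α OR NOT α) = max(0, a+b−1) on (0.00, 1.00) = 0.00
  → value = 0.0000
Under Zadeh (min–max):
  NOT β = 1 − 0.32 = 0.68
  β AND NOT β = min(a, b) on (0.32, 0.68) = 0.32
  NOT α = 1 − 0.65 = 0.35
  α OR NOT α = max(a, b) on (0.65, 0.35) = 0.65
  (β AND NOT β) AND (α OR NOT α) = min(a, b) on (0.32, 0.65) = 0.32
  → value = 0.3200
|0.0000 − 0.3200| = 0.320

0.320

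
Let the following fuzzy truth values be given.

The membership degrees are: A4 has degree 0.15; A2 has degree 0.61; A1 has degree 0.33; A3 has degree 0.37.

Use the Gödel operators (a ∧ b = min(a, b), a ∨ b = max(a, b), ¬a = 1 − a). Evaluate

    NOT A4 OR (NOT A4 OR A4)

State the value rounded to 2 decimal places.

NOT A4 = 1 − 0.15 = 0.85
NOT A4 = 1 − 0.15 = 0.85
NOT A4 OR A4 = max(a, b) on (0.85, 0.15) = 0.85
NOT A4 OR (NOT A4 OR A4) = max(a, b) on (0.85, 0.85) = 0.85

0.85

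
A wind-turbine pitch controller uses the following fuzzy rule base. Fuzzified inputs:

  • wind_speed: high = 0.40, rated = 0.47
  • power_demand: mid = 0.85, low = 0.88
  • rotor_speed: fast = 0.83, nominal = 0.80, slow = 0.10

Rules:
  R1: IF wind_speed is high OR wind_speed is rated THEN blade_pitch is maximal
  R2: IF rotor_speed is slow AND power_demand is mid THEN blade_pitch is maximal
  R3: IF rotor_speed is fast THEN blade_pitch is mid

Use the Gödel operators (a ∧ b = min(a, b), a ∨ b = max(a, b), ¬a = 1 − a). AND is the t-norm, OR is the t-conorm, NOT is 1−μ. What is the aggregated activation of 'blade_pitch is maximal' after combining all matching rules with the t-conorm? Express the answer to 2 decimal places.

0.47

R1: high=0.40, rated=0.47; OR[max(a, b)] → w = 0.47
R2: slow=0.10, mid=0.85; AND[min(a, b)] → w = 0.10
R3: fast=0.83 → w = 0.83
Rules with consequent 'maximal': {R1, R2} → strengths 0.47, 0.10
Aggregate via t-conorm [max(a, b)]: 0.47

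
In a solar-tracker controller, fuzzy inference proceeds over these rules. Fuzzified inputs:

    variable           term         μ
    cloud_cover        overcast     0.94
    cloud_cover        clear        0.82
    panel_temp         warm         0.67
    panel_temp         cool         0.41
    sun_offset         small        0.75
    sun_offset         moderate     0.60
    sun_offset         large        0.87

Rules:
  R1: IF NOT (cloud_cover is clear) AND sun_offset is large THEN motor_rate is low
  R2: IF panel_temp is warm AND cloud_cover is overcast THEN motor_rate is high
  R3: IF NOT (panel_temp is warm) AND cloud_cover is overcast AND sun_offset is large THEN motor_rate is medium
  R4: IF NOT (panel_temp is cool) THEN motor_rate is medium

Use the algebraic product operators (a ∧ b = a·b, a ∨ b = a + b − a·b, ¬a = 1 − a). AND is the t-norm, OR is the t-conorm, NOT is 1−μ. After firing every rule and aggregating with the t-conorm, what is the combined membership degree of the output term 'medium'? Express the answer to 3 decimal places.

0.701

R1: ¬clear=1−0.82=0.18, large=0.87; AND[a·b] → w = 0.1566
R2: warm=0.67, overcast=0.94; AND[a·b] → w = 0.6298
R3: ¬warm=1−0.67=0.33, overcast=0.94, large=0.87; AND[a·b] → w = 0.2699
R4: ¬cool=1−0.41=0.59 → w = 0.5900
Rules with consequent 'medium': {R3, R4} → strengths 0.2699, 0.5900
Aggregate via t-conorm [a + b − a·b]: 0.7006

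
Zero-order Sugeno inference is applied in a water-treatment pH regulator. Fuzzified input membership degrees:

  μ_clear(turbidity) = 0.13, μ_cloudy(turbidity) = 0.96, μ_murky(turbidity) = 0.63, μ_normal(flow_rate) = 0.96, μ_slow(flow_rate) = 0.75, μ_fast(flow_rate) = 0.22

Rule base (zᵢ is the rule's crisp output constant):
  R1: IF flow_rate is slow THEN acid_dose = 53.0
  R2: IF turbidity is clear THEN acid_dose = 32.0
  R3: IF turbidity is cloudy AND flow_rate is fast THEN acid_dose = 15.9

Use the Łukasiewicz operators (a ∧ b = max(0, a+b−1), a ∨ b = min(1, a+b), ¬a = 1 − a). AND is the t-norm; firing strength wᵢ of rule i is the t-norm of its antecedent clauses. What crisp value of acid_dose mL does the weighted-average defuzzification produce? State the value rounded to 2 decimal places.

R1 (z=53.0): slow=0.75 → w = 0.75
R2 (z=32.0): clear=0.13 → w = 0.13
R3 (z=15.9): cloudy=0.96, fast=0.22; AND[max(0, a+b−1)] → w = 0.18
Weighted average = (0.75·53.0 + 0.13·32.0 + 0.18·15.9) / (0.75 + 0.13 + 0.18)
  = 46.7720 / 1.0600 = 44.12

44.12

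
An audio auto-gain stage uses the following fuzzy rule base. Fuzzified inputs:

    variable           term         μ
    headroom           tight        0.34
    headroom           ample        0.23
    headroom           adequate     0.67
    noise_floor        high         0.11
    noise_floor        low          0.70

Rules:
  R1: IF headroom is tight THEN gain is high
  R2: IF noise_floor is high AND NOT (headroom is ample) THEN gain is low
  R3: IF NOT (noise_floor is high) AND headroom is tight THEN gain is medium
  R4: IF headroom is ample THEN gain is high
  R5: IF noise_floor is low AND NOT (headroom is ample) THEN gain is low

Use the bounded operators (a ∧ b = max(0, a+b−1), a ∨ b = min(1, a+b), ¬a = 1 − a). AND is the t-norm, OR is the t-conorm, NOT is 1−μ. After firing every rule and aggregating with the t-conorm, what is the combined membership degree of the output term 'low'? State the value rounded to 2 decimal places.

R1: tight=0.34 → w = 0.34
R2: high=0.11, ¬ample=1−0.23=0.77; AND[max(0, a+b−1)] → w = 0.00
R3: ¬high=1−0.11=0.89, tight=0.34; AND[max(0, a+b−1)] → w = 0.23
R4: ample=0.23 → w = 0.23
R5: low=0.70, ¬ample=1−0.23=0.77; AND[max(0, a+b−1)] → w = 0.47
Rules with consequent 'low': {R2, R5} → strengths 0.00, 0.47
Aggregate via t-conorm [min(1, a+b)]: 0.47

0.47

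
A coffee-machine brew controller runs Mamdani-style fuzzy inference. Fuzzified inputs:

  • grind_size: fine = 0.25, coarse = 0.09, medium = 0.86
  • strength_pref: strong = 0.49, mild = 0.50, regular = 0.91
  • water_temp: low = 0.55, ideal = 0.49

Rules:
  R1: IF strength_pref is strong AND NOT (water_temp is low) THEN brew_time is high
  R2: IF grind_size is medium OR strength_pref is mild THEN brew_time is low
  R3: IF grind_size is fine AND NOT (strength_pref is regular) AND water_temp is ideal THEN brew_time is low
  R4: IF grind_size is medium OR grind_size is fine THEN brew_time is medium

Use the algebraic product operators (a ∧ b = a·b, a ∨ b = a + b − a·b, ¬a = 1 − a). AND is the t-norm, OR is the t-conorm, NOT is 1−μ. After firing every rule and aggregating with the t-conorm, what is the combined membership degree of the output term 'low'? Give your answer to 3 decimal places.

0.931

R1: strong=0.49, ¬low=1−0.55=0.45; AND[a·b] → w = 0.2205
R2: medium=0.86, mild=0.50; OR[a + b − a·b] → w = 0.9300
R3: fine=0.25, ¬regular=1−0.91=0.09, ideal=0.49; AND[a·b] → w = 0.0110
R4: medium=0.86, fine=0.25; OR[a + b − a·b] → w = 0.8950
Rules with consequent 'low': {R2, R3} → strengths 0.9300, 0.0110
Aggregate via t-conorm [a + b − a·b]: 0.9308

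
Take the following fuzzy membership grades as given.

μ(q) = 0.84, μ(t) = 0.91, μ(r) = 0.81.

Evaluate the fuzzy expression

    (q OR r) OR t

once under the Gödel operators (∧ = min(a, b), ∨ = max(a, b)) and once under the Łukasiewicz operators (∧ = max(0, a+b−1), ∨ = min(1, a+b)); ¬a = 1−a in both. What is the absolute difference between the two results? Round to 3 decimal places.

0.090

Under Gödel:
  q OR r = max(a, b) on (0.84, 0.81) = 0.84
  (q OR r) OR t = max(a, b) on (0.84, 0.91) = 0.91
  → value = 0.9100
Under Łukasiewicz:
  q OR r = min(1, a+b) on (0.84, 0.81) = 1.00
  (q OR r) OR t = min(1, a+b) on (1.00, 0.91) = 1.00
  → value = 1.0000
|0.9100 − 1.0000| = 0.090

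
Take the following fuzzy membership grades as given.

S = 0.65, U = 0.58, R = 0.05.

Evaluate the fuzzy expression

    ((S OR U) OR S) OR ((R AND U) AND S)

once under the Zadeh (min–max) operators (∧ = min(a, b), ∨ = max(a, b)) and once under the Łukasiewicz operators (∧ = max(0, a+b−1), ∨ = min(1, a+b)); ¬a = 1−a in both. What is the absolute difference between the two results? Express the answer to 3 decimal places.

Under Zadeh (min–max):
  S OR U = max(a, b) on (0.65, 0.58) = 0.65
  (S OR U) OR S = max(a, b) on (0.65, 0.65) = 0.65
  R AND U = min(a, b) on (0.05, 0.58) = 0.05
  (R AND U) AND S = min(a, b) on (0.05, 0.65) = 0.05
  ((S OR U) OR S) OR ((R AND U) AND S) = max(a, b) on (0.65, 0.05) = 0.65
  → value = 0.6500
Under Łukasiewicz:
  S OR U = min(1, a+b) on (0.65, 0.58) = 1.00
  (S OR U) OR S = min(1, a+b) on (1.00, 0.65) = 1.00
  R AND U = max(0, a+b−1) on (0.05, 0.58) = 0.00
  (R AND U) AND S = max(0, a+b−1) on (0.00, 0.65) = 0.00
  ((S OR U) OR S) OR ((R AND U) AND S) = min(1, a+b) on (1.00, 0.00) = 1.00
  → value = 1.0000
|0.6500 − 1.0000| = 0.350

0.350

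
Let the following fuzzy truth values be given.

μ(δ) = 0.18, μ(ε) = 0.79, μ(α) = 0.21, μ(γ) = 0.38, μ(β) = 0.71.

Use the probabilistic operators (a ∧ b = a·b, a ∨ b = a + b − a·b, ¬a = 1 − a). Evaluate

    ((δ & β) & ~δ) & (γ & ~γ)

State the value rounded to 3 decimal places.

0.025

δ & β = a·b on (0.1800, 0.7100) = 0.1278
~δ = 1 − 0.1800 = 0.8200
(δ & β) & ~δ = a·b on (0.1278, 0.8200) = 0.1048
~γ = 1 − 0.3800 = 0.6200
γ & ~γ = a·b on (0.3800, 0.6200) = 0.2356
((δ & β) & ~δ) & (γ & ~γ) = a·b on (0.1048, 0.2356) = 0.0247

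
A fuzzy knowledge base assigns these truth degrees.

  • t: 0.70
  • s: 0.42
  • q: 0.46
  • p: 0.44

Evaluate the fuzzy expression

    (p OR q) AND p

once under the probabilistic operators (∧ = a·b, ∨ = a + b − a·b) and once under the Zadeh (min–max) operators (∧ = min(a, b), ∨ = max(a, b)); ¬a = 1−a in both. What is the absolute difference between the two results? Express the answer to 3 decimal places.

Under probabilistic:
  p OR q = a + b − a·b on (0.4400, 0.4600) = 0.6976
  (p OR q) AND p = a·b on (0.6976, 0.4400) = 0.3069
  → value = 0.3069
Under Zadeh (min–max):
  p OR q = max(a, b) on (0.44, 0.46) = 0.46
  (p OR q) AND p = min(a, b) on (0.46, 0.44) = 0.44
  → value = 0.4400
|0.3069 − 0.4400| = 0.133

0.133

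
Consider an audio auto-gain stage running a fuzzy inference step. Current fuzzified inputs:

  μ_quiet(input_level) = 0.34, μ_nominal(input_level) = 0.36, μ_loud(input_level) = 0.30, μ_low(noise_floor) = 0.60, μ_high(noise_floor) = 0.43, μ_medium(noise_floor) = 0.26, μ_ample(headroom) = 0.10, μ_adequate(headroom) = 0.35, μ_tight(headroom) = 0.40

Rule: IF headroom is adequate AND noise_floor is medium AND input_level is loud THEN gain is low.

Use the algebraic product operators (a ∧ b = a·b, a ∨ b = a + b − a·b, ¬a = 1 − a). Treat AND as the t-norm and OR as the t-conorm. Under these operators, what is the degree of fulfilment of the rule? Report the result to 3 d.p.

firing strength: adequate=0.35, medium=0.26, loud=0.30; AND[a·b] → w = 0.0273

0.027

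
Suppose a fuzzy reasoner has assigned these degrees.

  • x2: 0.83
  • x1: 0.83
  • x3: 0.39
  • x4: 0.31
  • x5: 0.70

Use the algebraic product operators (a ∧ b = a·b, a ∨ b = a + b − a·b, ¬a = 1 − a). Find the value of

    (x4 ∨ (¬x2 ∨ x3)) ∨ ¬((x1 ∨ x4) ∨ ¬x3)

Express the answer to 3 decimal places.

0.667

¬x2 = 1 − 0.8300 = 0.1700
¬x2 ∨ x3 = a + b − a·b on (0.1700, 0.3900) = 0.4937
x4 ∨ (¬x2 ∨ x3) = a + b − a·b on (0.3100, 0.4937) = 0.6507
x1 ∨ x4 = a + b − a·b on (0.8300, 0.3100) = 0.8827
¬x3 = 1 − 0.3900 = 0.6100
(x1 ∨ x4) ∨ ¬x3 = a + b − a·b on (0.8827, 0.6100) = 0.9543
¬((x1 ∨ x4) ∨ ¬x3) = 1 − 0.9543 = 0.0457
(x4 ∨ (¬x2 ∨ x3)) ∨ ¬((x1 ∨ x4) ∨ ¬x3) = a + b − a·b on (0.6507, 0.0457) = 0.6666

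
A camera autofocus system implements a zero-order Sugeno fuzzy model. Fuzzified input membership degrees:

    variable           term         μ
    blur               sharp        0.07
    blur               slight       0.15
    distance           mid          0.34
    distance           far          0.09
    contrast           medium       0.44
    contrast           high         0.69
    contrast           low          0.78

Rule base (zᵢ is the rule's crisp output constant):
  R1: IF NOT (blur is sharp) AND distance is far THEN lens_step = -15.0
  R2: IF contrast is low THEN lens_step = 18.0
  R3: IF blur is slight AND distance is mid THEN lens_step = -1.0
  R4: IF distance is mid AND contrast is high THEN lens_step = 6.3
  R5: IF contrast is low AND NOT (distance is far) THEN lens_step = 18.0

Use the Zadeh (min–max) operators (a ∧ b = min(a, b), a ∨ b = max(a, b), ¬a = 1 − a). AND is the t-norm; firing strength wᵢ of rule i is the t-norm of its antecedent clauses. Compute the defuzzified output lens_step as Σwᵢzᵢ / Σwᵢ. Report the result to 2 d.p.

13.42

R1 (z=-15.0): ¬sharp=1−0.07=0.93, far=0.09; AND[min(a, b)] → w = 0.09
R2 (z=18.0): low=0.78 → w = 0.78
R3 (z=-1.0): slight=0.15, mid=0.34; AND[min(a, b)] → w = 0.15
R4 (z=6.3): mid=0.34, high=0.69; AND[min(a, b)] → w = 0.34
R5 (z=18.0): low=0.78, ¬far=1−0.09=0.91; AND[min(a, b)] → w = 0.78
Weighted average = (0.09·-15.0 + 0.78·18.0 + 0.15·-1.0 + 0.34·6.3 + 0.78·18.0) / (0.09 + 0.78 + 0.15 + 0.34 + 0.78)
  = 28.7220 / 2.1400 = 13.42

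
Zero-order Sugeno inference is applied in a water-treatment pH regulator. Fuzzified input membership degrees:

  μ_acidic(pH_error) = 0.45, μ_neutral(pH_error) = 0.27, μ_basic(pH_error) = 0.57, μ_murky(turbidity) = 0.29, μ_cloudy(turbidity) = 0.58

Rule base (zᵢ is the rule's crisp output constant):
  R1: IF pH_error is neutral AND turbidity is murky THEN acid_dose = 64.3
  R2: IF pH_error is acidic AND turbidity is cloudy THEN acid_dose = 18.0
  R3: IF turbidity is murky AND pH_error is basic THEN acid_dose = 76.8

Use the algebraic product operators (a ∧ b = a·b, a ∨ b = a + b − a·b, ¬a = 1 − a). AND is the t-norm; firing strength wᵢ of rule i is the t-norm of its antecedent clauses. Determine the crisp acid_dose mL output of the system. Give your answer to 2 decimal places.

44.45

R1 (z=64.3): neutral=0.27, murky=0.29; AND[a·b] → w = 0.0783
R2 (z=18.0): acidic=0.45, cloudy=0.58; AND[a·b] → w = 0.2610
R3 (z=76.8): murky=0.29, basic=0.57; AND[a·b] → w = 0.1653
Weighted average = (0.0783·64.3 + 0.2610·18.0 + 0.1653·76.8) / (0.0783 + 0.2610 + 0.1653)
  = 22.4277 / 0.5046 = 44.45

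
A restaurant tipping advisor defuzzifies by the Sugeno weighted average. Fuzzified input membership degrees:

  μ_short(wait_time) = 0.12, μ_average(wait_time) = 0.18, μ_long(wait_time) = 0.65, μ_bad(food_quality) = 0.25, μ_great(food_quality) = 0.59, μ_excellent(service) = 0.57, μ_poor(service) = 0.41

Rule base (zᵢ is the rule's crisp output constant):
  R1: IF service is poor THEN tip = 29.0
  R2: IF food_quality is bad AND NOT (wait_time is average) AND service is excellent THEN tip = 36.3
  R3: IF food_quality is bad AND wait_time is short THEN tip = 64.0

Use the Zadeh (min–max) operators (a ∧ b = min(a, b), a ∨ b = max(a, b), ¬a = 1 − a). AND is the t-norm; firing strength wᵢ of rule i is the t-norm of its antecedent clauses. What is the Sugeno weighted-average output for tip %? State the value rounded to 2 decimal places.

36.72

R1 (z=29.0): poor=0.41 → w = 0.41
R2 (z=36.3): bad=0.25, ¬average=1−0.18=0.82, excellent=0.57; AND[min(a, b)] → w = 0.25
R3 (z=64.0): bad=0.25, short=0.12; AND[min(a, b)] → w = 0.12
Weighted average = (0.41·29.0 + 0.25·36.3 + 0.12·64.0) / (0.41 + 0.25 + 0.12)
  = 28.6450 / 0.7800 = 36.72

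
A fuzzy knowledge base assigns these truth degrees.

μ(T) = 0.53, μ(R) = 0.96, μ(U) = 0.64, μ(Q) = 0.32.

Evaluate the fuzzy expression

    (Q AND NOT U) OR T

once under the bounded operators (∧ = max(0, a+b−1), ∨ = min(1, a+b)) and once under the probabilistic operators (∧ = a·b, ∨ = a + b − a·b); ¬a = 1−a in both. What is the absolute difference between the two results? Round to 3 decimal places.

0.054

Under bounded:
  NOT U = 1 − 0.64 = 0.36
  Q AND NOT U = max(0, a+b−1) on (0.32, 0.36) = 0.00
  (Q AND NOT U) OR T = min(1, a+b) on (0.00, 0.53) = 0.53
  → value = 0.5300
Under probabilistic:
  NOT U = 1 − 0.6400 = 0.3600
  Q AND NOT U = a·b on (0.3200, 0.3600) = 0.1152
  (Q AND NOT U) OR T = a + b − a·b on (0.1152, 0.5300) = 0.5841
  → value = 0.5841
|0.5300 − 0.5841| = 0.054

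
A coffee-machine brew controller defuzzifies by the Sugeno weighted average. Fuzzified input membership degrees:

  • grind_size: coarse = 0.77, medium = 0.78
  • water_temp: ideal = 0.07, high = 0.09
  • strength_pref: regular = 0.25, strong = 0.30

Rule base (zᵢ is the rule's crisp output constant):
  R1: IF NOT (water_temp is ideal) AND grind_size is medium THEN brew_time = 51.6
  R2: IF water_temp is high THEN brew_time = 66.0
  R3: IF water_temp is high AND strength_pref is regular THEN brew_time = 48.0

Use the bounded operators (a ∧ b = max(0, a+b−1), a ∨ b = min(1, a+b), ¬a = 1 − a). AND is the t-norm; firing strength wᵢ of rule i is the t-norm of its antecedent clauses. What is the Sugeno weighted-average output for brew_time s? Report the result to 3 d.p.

R1 (z=51.6): ¬ideal=1−0.07=0.93, medium=0.78; AND[max(0, a+b−1)] → w = 0.71
R2 (z=66.0): high=0.09 → w = 0.09
R3 (z=48.0): high=0.09, regular=0.25; AND[max(0, a+b−1)] → w = 0.00
Weighted average = (0.71·51.6 + 0.09·66.0 + 0.00·48.0) / (0.71 + 0.09 + 0.00)
  = 42.5760 / 0.8000 = 53.220

53.220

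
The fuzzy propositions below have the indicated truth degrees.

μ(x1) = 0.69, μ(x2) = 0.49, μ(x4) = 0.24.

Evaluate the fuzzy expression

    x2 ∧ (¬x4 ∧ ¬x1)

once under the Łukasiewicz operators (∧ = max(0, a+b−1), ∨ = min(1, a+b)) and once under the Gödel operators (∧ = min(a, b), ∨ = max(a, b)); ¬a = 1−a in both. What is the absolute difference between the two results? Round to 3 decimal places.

0.310

Under Łukasiewicz:
  ¬x4 = 1 − 0.24 = 0.76
  ¬x1 = 1 − 0.69 = 0.31
  ¬x4 ∧ ¬x1 = max(0, a+b−1) on (0.76, 0.31) = 0.07
  x2 ∧ (¬x4 ∧ ¬x1) = max(0, a+b−1) on (0.49, 0.07) = 0.00
  → value = 0.0000
Under Gödel:
  ¬x4 = 1 − 0.24 = 0.76
  ¬x1 = 1 − 0.69 = 0.31
  ¬x4 ∧ ¬x1 = min(a, b) on (0.76, 0.31) = 0.31
  x2 ∧ (¬x4 ∧ ¬x1) = min(a, b) on (0.49, 0.31) = 0.31
  → value = 0.3100
|0.0000 − 0.3100| = 0.310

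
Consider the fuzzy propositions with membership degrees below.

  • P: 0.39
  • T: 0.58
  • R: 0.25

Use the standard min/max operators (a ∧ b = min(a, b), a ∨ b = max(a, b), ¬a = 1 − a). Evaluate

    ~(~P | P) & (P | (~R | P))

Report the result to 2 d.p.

~P = 1 − 0.39 = 0.61
~P | P = max(a, b) on (0.61, 0.39) = 0.61
~(~P | P) = 1 − 0.61 = 0.39
~R = 1 − 0.25 = 0.75
~R | P = max(a, b) on (0.75, 0.39) = 0.75
P | (~R | P) = max(a, b) on (0.39, 0.75) = 0.75
~(~P | P) & (P | (~R | P)) = min(a, b) on (0.39, 0.75) = 0.39

0.39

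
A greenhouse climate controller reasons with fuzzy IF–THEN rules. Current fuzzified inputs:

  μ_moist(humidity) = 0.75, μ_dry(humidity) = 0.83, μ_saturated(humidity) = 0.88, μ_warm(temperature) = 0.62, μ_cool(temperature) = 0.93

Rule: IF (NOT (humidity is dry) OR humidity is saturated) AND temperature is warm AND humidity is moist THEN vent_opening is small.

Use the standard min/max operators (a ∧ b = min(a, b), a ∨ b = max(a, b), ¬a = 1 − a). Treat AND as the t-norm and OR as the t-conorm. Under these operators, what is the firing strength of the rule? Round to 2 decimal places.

firing strength: (¬dry=1−0.83=0.17 OR saturated=0.88) = 0.88; AND[min(a, b)] with warm=0.62, moist=0.75 → w = 0.62

0.62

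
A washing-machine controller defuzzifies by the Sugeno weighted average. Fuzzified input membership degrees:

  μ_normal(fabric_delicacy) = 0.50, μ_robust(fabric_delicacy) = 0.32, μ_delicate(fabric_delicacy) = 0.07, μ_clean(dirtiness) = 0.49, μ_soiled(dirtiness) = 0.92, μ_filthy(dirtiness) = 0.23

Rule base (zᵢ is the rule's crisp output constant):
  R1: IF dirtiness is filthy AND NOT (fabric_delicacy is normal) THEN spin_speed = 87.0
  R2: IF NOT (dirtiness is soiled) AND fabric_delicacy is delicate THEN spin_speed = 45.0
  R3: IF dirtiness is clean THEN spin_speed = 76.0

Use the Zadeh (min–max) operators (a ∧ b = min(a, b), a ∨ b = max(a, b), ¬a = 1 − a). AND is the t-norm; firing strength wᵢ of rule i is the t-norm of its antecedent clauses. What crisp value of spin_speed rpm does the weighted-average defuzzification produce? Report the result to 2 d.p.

R1 (z=87.0): filthy=0.23, ¬normal=1−0.50=0.50; AND[min(a, b)] → w = 0.23
R2 (z=45.0): ¬soiled=1−0.92=0.08, delicate=0.07; AND[min(a, b)] → w = 0.07
R3 (z=76.0): clean=0.49 → w = 0.49
Weighted average = (0.23·87.0 + 0.07·45.0 + 0.49·76.0) / (0.23 + 0.07 + 0.49)
  = 60.4000 / 0.7900 = 76.46

76.46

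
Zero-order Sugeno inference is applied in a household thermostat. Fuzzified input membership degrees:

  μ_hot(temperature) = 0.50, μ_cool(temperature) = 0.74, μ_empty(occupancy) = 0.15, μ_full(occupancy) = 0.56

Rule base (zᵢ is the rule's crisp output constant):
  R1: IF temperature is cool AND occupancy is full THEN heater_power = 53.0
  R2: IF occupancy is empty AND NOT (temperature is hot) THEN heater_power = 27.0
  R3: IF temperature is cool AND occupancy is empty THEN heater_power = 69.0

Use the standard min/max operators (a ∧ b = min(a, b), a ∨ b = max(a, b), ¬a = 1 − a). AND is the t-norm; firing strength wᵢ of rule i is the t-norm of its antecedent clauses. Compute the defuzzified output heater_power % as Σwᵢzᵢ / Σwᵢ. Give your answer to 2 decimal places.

51.26

R1 (z=53.0): cool=0.74, full=0.56; AND[min(a, b)] → w = 0.56
R2 (z=27.0): empty=0.15, ¬hot=1−0.50=0.50; AND[min(a, b)] → w = 0.15
R3 (z=69.0): cool=0.74, empty=0.15; AND[min(a, b)] → w = 0.15
Weighted average = (0.56·53.0 + 0.15·27.0 + 0.15·69.0) / (0.56 + 0.15 + 0.15)
  = 44.0800 / 0.8600 = 51.26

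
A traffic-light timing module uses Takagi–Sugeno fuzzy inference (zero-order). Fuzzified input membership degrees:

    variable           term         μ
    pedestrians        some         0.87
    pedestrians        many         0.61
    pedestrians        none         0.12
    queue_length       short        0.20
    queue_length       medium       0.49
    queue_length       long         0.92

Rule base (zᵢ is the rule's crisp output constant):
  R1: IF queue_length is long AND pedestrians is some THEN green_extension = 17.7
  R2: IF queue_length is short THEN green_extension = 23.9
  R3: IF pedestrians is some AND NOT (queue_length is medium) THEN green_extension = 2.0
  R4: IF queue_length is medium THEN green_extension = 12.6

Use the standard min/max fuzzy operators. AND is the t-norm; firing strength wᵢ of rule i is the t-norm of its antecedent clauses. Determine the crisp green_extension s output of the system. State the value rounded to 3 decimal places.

13.224

R1 (z=17.7): long=0.92, some=0.87; AND[min(a, b)] → w = 0.87
R2 (z=23.9): short=0.20 → w = 0.20
R3 (z=2.0): some=0.87, ¬medium=1−0.49=0.51; AND[min(a, b)] → w = 0.51
R4 (z=12.6): medium=0.49 → w = 0.49
Weighted average = (0.87·17.7 + 0.20·23.9 + 0.51·2.0 + 0.49·12.6) / (0.87 + 0.20 + 0.51 + 0.49)
  = 27.3730 / 2.0700 = 13.224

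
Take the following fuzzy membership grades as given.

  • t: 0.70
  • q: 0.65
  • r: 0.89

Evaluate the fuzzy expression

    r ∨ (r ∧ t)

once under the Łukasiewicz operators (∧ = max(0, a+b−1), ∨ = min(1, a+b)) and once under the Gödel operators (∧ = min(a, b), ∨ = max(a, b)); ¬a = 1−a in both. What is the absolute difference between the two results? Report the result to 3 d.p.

0.110

Under Łukasiewicz:
  r ∧ t = max(0, a+b−1) on (0.89, 0.70) = 0.59
  r ∨ (r ∧ t) = min(1, a+b) on (0.89, 0.59) = 1.00
  → value = 1.0000
Under Gödel:
  r ∧ t = min(a, b) on (0.89, 0.70) = 0.70
  r ∨ (r ∧ t) = max(a, b) on (0.89, 0.70) = 0.89
  → value = 0.8900
|1.0000 − 0.8900| = 0.110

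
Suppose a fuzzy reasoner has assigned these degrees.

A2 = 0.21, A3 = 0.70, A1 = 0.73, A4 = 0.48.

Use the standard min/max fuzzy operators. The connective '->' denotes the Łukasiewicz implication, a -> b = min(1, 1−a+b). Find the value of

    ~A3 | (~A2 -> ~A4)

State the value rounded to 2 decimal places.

~A3 = 1 − 0.70 = 0.30
~A2 = 1 − 0.21 = 0.79
~A4 = 1 − 0.48 = 0.52
~A2 -> ~A4  [Łukasiewicz: min(1, 1−a+b)] with a=0.79, b=0.52 → 0.73
~A3 | (~A2 -> ~A4) = max(a, b) on (0.30, 0.73) = 0.73

0.73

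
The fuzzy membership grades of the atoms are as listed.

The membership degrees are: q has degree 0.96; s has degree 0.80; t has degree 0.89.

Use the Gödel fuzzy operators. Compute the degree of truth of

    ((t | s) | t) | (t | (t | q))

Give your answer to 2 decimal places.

0.96

t | s = max(a, b) on (0.89, 0.80) = 0.89
(t | s) | t = max(a, b) on (0.89, 0.89) = 0.89
t | q = max(a, b) on (0.89, 0.96) = 0.96
t | (t | q) = max(a, b) on (0.89, 0.96) = 0.96
((t | s) | t) | (t | (t | q)) = max(a, b) on (0.89, 0.96) = 0.96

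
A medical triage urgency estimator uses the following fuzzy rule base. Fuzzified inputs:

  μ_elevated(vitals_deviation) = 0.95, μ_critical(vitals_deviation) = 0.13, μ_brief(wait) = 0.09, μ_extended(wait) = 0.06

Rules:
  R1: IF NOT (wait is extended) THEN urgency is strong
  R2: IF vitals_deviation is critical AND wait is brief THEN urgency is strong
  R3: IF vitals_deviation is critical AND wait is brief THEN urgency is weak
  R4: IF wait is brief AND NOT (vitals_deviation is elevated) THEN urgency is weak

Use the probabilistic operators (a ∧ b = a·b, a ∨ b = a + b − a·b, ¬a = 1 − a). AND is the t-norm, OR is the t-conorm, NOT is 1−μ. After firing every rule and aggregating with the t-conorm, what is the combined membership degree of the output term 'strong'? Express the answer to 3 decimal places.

R1: ¬extended=1−0.06=0.94 → w = 0.9400
R2: critical=0.13, brief=0.09; AND[a·b] → w = 0.0117
R3: critical=0.13, brief=0.09; AND[a·b] → w = 0.0117
R4: brief=0.09, ¬elevated=1−0.95=0.05; AND[a·b] → w = 0.0045
Rules with consequent 'strong': {R1, R2} → strengths 0.9400, 0.0117
Aggregate via t-conorm [a + b − a·b]: 0.9407

0.941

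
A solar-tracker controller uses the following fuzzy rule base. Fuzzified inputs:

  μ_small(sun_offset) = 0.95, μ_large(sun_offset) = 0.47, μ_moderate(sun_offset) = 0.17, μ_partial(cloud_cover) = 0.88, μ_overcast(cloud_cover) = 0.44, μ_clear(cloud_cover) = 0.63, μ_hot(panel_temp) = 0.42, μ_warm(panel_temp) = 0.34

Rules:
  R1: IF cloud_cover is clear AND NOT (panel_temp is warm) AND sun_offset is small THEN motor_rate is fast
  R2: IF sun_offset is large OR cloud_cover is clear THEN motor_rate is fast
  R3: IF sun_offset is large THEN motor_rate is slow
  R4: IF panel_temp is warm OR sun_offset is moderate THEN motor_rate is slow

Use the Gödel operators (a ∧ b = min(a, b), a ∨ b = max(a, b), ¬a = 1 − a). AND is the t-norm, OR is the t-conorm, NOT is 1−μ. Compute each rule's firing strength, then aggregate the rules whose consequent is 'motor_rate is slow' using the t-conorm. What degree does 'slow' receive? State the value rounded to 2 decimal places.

R1: clear=0.63, ¬warm=1−0.34=0.66, small=0.95; AND[min(a, b)] → w = 0.63
R2: large=0.47, clear=0.63; OR[max(a, b)] → w = 0.63
R3: large=0.47 → w = 0.47
R4: warm=0.34, moderate=0.17; OR[max(a, b)] → w = 0.34
Rules with consequent 'slow': {R3, R4} → strengths 0.47, 0.34
Aggregate via t-conorm [max(a, b)]: 0.47

0.47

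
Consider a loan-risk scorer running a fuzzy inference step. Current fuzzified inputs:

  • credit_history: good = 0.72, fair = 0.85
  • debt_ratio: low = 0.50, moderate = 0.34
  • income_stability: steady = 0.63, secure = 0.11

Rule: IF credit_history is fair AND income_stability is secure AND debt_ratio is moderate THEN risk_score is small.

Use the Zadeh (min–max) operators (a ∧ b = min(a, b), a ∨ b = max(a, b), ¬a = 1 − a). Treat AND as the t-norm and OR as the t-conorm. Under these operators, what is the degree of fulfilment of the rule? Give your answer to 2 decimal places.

firing strength: fair=0.85, secure=0.11, moderate=0.34; AND[min(a, b)] → w = 0.11

0.11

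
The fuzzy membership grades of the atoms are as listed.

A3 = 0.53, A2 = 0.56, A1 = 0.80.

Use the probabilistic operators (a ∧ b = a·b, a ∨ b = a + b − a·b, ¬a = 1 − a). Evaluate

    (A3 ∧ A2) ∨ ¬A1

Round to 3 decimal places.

0.437

A3 ∧ A2 = a·b on (0.5300, 0.5600) = 0.2968
¬A1 = 1 − 0.8000 = 0.2000
(A3 ∧ A2) ∨ ¬A1 = a + b − a·b on (0.2968, 0.2000) = 0.4374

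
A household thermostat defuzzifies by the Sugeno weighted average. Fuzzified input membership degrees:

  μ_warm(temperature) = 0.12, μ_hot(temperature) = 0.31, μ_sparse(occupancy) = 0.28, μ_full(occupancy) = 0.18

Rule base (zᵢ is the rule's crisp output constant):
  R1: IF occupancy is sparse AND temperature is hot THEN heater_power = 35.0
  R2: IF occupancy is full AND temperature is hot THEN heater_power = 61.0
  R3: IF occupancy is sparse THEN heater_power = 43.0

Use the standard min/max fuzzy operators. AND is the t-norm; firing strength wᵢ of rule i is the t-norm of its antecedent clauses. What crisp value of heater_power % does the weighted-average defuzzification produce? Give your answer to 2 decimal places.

44.35

R1 (z=35.0): sparse=0.28, hot=0.31; AND[min(a, b)] → w = 0.28
R2 (z=61.0): full=0.18, hot=0.31; AND[min(a, b)] → w = 0.18
R3 (z=43.0): sparse=0.28 → w = 0.28
Weighted average = (0.28·35.0 + 0.18·61.0 + 0.28·43.0) / (0.28 + 0.18 + 0.28)
  = 32.8200 / 0.7400 = 44.35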